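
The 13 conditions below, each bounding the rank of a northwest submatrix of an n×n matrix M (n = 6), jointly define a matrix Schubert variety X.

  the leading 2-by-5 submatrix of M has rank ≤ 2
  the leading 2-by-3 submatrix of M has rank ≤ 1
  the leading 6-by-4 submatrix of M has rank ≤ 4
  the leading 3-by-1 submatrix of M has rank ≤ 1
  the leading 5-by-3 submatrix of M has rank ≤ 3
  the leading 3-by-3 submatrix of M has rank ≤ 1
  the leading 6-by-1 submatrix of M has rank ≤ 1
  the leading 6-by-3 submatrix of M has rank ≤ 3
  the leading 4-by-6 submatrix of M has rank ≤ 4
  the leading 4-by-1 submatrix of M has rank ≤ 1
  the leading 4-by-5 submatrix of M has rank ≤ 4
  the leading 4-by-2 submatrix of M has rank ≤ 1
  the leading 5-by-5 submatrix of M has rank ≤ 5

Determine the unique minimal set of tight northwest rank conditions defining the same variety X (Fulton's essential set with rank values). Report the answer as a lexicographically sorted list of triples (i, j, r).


Propagating the 13 rank bounds to every northwest block:

  R[1]: 1, 1, 1, 1, 1, 1
  R[2]: 1, 1, 1, 2, 2, 2
  R[3]: 1, 1, 1, 2, 3, 3
  R[4]: 1, 1, 2, 3, 4, 4
  R[5]: 1, 2, 3, 4, 5, 5
  R[6]: 1, 2, 3, 4, 5, 6

giving w = (1, 4, 5, 3, 2, 6) via Δ²R.

Fulton essential set (2 of the 5 Rothe cells):

[(3, 3, 1), (4, 2, 1)]


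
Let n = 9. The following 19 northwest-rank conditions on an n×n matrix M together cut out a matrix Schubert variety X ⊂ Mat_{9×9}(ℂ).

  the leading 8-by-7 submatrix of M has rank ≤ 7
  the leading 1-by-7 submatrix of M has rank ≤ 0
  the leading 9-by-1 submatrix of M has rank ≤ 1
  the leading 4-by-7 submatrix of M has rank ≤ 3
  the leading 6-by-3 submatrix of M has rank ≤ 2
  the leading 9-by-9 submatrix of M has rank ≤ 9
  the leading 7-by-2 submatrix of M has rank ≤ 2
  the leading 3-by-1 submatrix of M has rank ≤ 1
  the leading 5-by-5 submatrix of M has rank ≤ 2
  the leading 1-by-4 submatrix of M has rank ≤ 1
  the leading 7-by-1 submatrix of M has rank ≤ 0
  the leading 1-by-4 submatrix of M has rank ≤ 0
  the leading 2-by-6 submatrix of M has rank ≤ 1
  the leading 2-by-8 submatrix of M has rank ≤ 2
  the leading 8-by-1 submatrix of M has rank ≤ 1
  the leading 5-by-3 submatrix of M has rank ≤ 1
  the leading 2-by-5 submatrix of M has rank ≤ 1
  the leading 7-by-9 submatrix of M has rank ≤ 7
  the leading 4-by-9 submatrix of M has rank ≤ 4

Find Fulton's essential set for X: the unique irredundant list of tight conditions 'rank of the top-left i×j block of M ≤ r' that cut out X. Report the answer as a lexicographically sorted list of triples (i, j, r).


Reconstructing r_w from the 19 given conditions:

  R[1]: 0 | 0 | 0 | 0 | 0 | 0 | 0 | 1 | 1
  R[2]: 0 | 1 | 1 | 1 | 1 | 1 | 1 | 2 | 2
  R[3]: 0 | 1 | 1 | 2 | 2 | 2 | 2 | 3 | 3
  R[4]: 0 | 1 | 1 | 2 | 2 | 3 | 3 | 4 | 4
  R[5]: 0 | 1 | 1 | 2 | 2 | 3 | 4 | 5 | 5
  R[6]: 0 | 1 | 2 | 3 | 3 | 4 | 5 | 6 | 6
  R[7]: 0 | 1 | 2 | 3 | 4 | 5 | 6 | 7 | 7
  R[8]: 1 | 2 | 3 | 4 | 5 | 6 | 7 | 8 | 8
  R[9]: 1 | 2 | 3 | 4 | 5 | 6 | 7 | 8 | 9

hence w(1..9) = (8, 2, 4, 6, 7, 3, 5, 1, 9).

Rothe diagram D(w) (18 cells), 4 SE-corners (essential conditions):

[(1, 7, 0), (5, 3, 1), (5, 5, 2), (7, 1, 0)]


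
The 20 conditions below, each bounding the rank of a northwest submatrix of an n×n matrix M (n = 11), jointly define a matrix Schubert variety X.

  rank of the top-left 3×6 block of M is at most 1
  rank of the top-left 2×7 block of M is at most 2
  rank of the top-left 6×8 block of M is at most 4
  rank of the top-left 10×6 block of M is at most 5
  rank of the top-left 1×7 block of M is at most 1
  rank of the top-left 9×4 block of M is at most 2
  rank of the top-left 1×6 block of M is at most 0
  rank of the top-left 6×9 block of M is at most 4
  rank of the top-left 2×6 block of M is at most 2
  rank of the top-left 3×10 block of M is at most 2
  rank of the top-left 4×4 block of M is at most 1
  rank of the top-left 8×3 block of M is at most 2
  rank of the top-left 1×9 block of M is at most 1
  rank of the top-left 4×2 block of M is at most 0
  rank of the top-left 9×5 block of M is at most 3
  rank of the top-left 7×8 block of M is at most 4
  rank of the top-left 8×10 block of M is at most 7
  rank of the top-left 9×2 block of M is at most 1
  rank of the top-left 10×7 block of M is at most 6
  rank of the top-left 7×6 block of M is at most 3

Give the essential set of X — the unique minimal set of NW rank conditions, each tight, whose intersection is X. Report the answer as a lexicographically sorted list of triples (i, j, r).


Propagating the 20 rank bounds to every northwest block:

  row 1: 0, 0, 0, 0, 0, 0, 1, 1, 1, 1, 1
  row 2: 0, 0, 1, 1, 1, 1, 2, 2, 2, 2, 2
  row 3: 0, 0, 1, 1, 1, 1, 2, 2, 2, 2, 3
  row 4: 0, 0, 1, 1, 2, 2, 3, 3, 3, 3, 4
  row 5: 1, 1, 2, 2, 3, 3, 4, 4, 4, 4, 5
  row 6: 1, 1, 2, 2, 3, 3, 4, 4, 4, 5, 6
  row 7: 1, 1, 2, 2, 3, 3, 4, 4, 5, 6, 7
  row 8: 1, 1, 2, 2, 3, 4, 5, 5, 6, 7, 8
  row 9: 1, 1, 2, 2, 3, 4, 5, 6, 7, 8, 9
  row 10: 1, 2, 3, 3, 4, 5, 6, 7, 8, 9, 10
  row 11: 1, 2, 3, 4, 5, 6, 7, 8, 9, 10, 11

reading off 1-entries of Δ²R: w = (7, 3, 11, 5, 1, 10, 9, 6, 8, 2, 4).

D(w) has 32 cells with 10 SE-corners; essential set:

[(1, 6, 0), (3, 6, 1), (3, 10, 2), (4, 2, 0), (4, 4, 1), (6, 9, 4), (7, 6, 3), (7, 8, 4), (9, 2, 1), (9, 4, 2)]


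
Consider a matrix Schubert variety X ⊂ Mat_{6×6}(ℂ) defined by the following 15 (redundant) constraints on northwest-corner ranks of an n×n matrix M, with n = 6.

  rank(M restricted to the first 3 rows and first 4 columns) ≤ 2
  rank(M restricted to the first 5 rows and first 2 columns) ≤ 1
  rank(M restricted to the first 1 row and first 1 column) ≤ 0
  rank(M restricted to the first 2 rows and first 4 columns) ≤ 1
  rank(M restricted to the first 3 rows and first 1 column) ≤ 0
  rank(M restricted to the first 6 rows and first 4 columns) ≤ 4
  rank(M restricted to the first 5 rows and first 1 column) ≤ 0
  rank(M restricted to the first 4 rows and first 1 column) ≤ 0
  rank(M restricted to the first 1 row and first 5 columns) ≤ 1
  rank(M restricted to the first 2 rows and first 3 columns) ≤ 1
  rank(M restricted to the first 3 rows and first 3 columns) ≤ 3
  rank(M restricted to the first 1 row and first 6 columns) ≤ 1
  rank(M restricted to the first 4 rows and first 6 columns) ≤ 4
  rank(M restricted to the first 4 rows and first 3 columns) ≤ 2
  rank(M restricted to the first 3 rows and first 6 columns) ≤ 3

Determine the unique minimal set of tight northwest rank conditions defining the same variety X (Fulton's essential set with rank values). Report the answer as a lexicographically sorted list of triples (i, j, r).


Rank table r_w(6×6) implied by the 15 constraints:

  R[1]: 0 1 1 1 1 1
  R[2]: 0 1 1 1 2 2
  R[3]: 0 1 2 2 3 3
  R[4]: 0 1 2 3 4 4
  R[5]: 0 1 2 3 4 5
  R[6]: 1 2 3 4 5 6

the unique w with this rank table is (2, 5, 3, 4, 6, 1).

Rothe diagram D(w) (7 cells), 2 SE-corners (essential conditions):

[(2, 4, 1), (5, 1, 0)]


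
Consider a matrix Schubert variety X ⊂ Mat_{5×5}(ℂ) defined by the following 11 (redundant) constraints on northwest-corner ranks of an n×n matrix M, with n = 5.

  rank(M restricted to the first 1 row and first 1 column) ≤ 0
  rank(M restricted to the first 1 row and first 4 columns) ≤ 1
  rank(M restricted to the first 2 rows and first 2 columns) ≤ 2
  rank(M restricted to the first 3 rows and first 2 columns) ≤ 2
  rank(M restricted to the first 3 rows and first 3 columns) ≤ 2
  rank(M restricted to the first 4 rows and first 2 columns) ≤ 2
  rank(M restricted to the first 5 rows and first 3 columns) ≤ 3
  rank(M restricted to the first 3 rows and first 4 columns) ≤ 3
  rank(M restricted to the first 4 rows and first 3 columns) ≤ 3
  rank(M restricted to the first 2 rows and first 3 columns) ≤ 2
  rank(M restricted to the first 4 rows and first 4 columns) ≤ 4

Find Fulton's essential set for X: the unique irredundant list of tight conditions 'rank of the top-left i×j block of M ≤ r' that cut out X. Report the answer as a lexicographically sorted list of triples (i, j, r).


Computing R[i][j] = min implied NW-rank bound (n=5, 11 conditions):

  row 1: 0  1  1  1  1
  row 2: 1  2  2  2  2
  row 3: 1  2  2  3  3
  row 4: 1  2  3  4  4
  row 5: 1  2  3  4  5

so w = (2, 1, 4, 3, 5).

D(w) has 2 cells with 2 SE-corners; essential set:

[(1, 1, 0), (3, 3, 2)]


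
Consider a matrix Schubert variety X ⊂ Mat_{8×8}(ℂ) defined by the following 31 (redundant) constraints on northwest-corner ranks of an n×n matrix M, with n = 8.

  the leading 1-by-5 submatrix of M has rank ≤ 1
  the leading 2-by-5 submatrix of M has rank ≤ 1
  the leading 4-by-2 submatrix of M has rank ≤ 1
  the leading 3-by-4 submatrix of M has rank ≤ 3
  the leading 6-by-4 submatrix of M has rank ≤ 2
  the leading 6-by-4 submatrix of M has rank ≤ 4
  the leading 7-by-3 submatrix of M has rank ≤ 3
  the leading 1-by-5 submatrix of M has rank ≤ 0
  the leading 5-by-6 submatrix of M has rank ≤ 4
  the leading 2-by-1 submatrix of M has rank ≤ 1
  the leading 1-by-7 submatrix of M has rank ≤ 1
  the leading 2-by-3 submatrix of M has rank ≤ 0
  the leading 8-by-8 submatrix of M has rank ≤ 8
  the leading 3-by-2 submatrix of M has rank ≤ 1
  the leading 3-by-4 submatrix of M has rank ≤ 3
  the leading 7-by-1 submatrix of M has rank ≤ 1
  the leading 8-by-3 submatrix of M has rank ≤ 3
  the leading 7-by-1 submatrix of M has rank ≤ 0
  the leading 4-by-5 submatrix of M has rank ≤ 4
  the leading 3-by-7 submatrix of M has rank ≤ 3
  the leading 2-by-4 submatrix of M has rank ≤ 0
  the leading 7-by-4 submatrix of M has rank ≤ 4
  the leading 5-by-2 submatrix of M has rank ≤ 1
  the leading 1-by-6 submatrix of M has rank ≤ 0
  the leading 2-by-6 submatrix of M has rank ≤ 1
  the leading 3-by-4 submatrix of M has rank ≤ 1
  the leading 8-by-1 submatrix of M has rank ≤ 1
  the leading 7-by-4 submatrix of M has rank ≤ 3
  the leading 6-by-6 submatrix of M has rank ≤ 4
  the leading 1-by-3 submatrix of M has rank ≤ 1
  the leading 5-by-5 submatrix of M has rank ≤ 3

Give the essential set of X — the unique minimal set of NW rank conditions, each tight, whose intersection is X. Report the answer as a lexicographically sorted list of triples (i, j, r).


Computing R[i][j] = min implied NW-rank bound (n=8, 31 conditions):

  row 1: 0 | 0 | 0 | 0 | 0 | 0 | 1 | 1
  row 2: 0 | 0 | 0 | 0 | 1 | 1 | 2 | 2
  row 3: 0 | 1 | 1 | 1 | 2 | 2 | 3 | 3
  row 4: 0 | 1 | 2 | 2 | 3 | 3 | 4 | 4
  row 5: 0 | 1 | 2 | 2 | 3 | 4 | 5 | 5
  row 6: 0 | 1 | 2 | 2 | 3 | 4 | 5 | 6
  row 7: 0 | 1 | 2 | 3 | 4 | 5 | 6 | 7
  row 8: 1 | 2 | 3 | 4 | 5 | 6 | 7 | 8

the unique w with this rank table is (7, 5, 2, 3, 6, 8, 4, 1).

ℓ(w)=17; the 4 essential cells (i,j,r):

[(1, 6, 0), (2, 4, 0), (6, 4, 2), (7, 1, 0)]


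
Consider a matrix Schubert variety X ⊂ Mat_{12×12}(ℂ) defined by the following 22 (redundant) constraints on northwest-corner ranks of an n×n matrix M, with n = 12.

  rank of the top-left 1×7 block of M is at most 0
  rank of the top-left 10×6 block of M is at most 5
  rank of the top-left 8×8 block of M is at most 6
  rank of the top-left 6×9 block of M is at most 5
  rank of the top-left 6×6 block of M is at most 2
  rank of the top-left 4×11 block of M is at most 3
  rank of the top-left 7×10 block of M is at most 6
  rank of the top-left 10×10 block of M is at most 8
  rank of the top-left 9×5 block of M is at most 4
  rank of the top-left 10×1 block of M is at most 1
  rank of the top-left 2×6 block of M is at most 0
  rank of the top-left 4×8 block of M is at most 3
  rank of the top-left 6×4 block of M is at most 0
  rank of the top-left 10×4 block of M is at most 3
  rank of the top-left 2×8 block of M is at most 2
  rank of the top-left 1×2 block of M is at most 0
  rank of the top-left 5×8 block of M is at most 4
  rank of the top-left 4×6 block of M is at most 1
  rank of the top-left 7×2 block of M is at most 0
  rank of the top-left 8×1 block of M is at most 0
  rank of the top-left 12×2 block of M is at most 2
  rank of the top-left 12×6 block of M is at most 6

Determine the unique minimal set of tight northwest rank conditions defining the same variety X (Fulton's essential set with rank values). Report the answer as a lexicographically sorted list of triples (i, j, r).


Computing R[i][j] = min implied NW-rank bound (n=12, 22 conditions):

  0 0 0 0 0 0 0 1 1 1 1 1
  0 0 0 0 0 0 1 2 2 2 2 2
  0 0 0 0 1 1 2 3 3 3 3 3
  0 0 0 0 1 1 2 3 3 3 3 4
  0 0 0 0 1 2 3 4 4 4 4 5
  0 0 0 0 1 2 3 4 5 5 5 6
  0 0 1 1 2 3 4 5 6 6 6 7
  0 1 2 2 3 4 5 6 7 7 7 8
  1 2 3 3 4 5 6 7 8 8 8 9
  1 2 3 3 4 5 6 7 8 8 9 10
  1 2 3 4 5 6 7 8 9 9 10 11
  1 2 3 4 5 6 7 8 9 10 11 12

second differences of R give the permutation w = (8, 7, 5, 12, 6, 9, 3, 2, 1, 11, 4, 10).

Fulton essential set (9 of the 38 Rothe cells):

[(1, 7, 0), (2, 6, 0), (4, 6, 1), (4, 11, 3), (6, 4, 0), (7, 2, 0), (8, 1, 0), (10, 4, 3), (10, 10, 8)]


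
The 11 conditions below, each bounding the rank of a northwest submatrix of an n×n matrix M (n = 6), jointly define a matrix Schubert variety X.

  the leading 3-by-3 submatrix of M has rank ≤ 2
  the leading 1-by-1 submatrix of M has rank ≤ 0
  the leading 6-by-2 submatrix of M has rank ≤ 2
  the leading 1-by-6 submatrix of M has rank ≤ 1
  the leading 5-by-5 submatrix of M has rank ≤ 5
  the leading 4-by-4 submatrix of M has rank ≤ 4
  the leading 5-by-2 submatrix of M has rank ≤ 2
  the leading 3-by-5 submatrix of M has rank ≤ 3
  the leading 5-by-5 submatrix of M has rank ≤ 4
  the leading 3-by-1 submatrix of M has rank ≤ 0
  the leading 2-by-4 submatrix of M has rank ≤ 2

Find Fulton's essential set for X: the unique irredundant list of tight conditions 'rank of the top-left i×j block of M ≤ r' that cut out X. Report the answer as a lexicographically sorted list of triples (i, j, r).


Recovering R(i,j) via the rank-extension bound from the 11 conditions:

  i=1: 0 1 1 1 1 1
  i=2: 0 1 2 2 2 2
  i=3: 0 1 2 3 3 3
  i=4: 1 2 3 4 4 4
  i=5: 1 2 3 4 4 5
  i=6: 1 2 3 4 5 6

giving w = (2, 3, 4, 1, 6, 5) via Δ²R.

ℓ(w)=4; the 2 essential cells (i,j,r):

[(3, 1, 0), (5, 5, 4)]


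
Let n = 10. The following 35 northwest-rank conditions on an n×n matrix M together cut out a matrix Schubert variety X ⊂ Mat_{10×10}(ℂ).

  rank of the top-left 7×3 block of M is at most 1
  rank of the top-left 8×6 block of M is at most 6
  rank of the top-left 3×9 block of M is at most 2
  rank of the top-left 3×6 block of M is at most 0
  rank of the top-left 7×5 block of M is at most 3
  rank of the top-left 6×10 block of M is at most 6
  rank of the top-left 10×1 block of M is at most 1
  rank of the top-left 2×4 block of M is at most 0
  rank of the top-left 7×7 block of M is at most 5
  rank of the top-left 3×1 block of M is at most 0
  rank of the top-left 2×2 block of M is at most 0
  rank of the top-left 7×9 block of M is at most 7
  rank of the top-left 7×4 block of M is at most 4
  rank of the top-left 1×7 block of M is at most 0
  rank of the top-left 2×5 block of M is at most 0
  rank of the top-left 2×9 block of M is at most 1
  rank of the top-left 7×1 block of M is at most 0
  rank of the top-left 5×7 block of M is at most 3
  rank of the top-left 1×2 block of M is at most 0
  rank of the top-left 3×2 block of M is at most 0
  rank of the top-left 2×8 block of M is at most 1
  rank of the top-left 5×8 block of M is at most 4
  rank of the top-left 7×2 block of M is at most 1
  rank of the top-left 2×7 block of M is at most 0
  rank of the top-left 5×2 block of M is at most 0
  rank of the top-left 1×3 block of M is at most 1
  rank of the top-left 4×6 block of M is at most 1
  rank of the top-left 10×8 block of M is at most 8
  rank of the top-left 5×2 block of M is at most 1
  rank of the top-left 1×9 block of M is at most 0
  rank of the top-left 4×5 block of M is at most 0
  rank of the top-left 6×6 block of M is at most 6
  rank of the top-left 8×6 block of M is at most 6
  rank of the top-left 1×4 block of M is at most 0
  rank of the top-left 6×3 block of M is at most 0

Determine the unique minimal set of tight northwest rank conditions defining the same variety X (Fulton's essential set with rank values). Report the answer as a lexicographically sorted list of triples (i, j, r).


The tightest implied rank at each (i,j), from the 35 conditions:

  0  0  0  0  0  0  0  0  0  1
  0  0  0  0  0  0  0  1  1  2
  0  0  0  0  0  0  1  2  2  3
  0  0  0  0  0  1  2  3  3  4
  0  0  0  1  1  2  3  4  4  5
  0  0  0  1  2  3  4  5  5  6
  0  1  1  2  3  4  5  6  6  7
  1  2  2  3  4  5  6  7  7  8
  1  2  3  4  5  6  7  8  8  9
  1  2  3  4  5  6  7  8  9  10

hence w(1..10) = (10, 8, 7, 6, 4, 5, 2, 1, 3, 9).

Rothe diagram D(w) (34 cells), 6 SE-corners (essential conditions):

[(1, 9, 0), (2, 7, 0), (3, 6, 0), (4, 5, 0), (6, 3, 0), (7, 1, 0)]


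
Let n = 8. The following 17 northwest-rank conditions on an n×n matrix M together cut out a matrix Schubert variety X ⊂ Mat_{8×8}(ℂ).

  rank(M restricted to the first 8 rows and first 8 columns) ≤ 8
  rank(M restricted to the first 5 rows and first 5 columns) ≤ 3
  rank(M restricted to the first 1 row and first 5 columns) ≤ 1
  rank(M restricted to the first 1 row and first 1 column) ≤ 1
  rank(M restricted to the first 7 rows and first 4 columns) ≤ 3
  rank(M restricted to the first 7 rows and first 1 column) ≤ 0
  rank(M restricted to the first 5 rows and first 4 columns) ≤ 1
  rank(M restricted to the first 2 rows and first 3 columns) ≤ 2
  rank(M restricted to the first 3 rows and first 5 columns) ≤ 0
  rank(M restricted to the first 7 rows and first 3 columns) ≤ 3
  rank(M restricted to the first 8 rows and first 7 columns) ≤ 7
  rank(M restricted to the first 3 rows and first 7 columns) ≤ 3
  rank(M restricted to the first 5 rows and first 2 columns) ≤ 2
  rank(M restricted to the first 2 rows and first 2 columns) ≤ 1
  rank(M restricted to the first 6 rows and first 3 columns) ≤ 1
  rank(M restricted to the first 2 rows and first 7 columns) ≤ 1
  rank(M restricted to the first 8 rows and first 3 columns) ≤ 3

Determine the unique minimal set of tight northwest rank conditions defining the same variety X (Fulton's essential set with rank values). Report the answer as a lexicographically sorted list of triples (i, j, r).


Recovering R(i,j) via the rank-extension bound from the 17 conditions:

  R[1]: 0, 0, 0, 0, 0, 1, 1, 1
  R[2]: 0, 0, 0, 0, 0, 1, 1, 2
  R[3]: 0, 0, 0, 0, 0, 1, 2, 3
  R[4]: 0, 1, 1, 1, 1, 2, 3, 4
  R[5]: 0, 1, 1, 1, 2, 3, 4, 5
  R[6]: 0, 1, 1, 2, 3, 4, 5, 6
  R[7]: 0, 1, 2, 3, 4, 5, 6, 7
  R[8]: 1, 2, 3, 4, 5, 6, 7, 8

hence w(1..8) = (6, 8, 7, 2, 5, 4, 3, 1).

|D(w)|=23, |Ess(w)|=5:

[(2, 7, 1), (3, 5, 0), (5, 4, 1), (6, 3, 1), (7, 1, 0)]


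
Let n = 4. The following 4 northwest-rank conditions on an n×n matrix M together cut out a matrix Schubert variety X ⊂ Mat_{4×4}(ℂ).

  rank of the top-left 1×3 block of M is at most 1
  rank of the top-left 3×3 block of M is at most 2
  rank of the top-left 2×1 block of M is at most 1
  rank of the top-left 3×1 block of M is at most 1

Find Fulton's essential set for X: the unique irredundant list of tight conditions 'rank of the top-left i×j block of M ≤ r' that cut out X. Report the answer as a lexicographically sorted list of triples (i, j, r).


The tightest implied rank at each (i,j), from the 4 conditions:

  1 1 1 1
  1 2 2 2
  1 2 2 3
  1 2 3 4

second differences of R give the permutation w = (1, 2, 4, 3).

|D(w)|=1, |Ess(w)|=1:

[(3, 3, 2)]


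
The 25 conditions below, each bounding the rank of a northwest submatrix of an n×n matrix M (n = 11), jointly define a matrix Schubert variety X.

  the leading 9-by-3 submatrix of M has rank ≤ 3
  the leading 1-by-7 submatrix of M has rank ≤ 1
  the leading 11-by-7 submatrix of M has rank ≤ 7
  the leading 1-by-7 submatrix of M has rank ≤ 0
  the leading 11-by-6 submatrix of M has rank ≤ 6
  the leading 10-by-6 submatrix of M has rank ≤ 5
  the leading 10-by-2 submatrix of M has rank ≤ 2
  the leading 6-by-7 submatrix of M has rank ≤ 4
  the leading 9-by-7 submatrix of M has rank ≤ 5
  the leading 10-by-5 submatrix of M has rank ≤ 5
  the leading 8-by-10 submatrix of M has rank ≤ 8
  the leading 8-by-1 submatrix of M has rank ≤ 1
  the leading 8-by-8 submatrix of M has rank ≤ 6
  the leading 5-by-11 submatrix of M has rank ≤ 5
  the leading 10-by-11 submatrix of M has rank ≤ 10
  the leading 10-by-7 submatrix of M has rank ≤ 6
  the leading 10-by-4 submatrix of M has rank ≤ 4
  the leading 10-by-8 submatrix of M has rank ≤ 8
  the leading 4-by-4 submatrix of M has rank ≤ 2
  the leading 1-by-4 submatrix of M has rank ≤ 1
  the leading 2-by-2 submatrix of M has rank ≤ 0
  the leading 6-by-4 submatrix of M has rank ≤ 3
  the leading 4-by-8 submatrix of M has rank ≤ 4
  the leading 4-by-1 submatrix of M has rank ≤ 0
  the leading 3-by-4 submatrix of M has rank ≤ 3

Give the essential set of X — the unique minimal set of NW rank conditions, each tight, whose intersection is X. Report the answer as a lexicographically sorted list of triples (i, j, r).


The tightest implied rank at each (i,j), from the 25 conditions:

  i=1: 0 0 0 0 0 0 0 1 1 1 1
  i=2: 0 0 1 1 1 1 1 2 2 2 2
  i=3: 0 1 2 2 2 2 2 3 3 3 3
  i=4: 0 1 2 2 3 3 3 4 4 4 4
  i=5: 1 2 3 3 4 4 4 5 5 5 5
  i=6: 1 2 3 3 4 4 4 5 6 6 6
  i=7: 1 2 3 4 5 5 5 6 7 7 7
  i=8: 1 2 3 4 5 5 5 6 7 8 8
  i=9: 1 2 3 4 5 5 5 6 7 8 9
  i=10: 1 2 3 4 5 5 6 7 8 9 10
  i=11: 1 2 3 4 5 6 7 8 9 10 11

so w = (8, 3, 2, 5, 1, 9, 4, 10, 11, 7, 6).

Rothe diagram D(w) (20 cells), 8 SE-corners (essential conditions):

[(1, 7, 0), (2, 2, 0), (4, 1, 0), (4, 4, 2), (6, 4, 3), (6, 7, 4), (9, 7, 5), (10, 6, 5)]


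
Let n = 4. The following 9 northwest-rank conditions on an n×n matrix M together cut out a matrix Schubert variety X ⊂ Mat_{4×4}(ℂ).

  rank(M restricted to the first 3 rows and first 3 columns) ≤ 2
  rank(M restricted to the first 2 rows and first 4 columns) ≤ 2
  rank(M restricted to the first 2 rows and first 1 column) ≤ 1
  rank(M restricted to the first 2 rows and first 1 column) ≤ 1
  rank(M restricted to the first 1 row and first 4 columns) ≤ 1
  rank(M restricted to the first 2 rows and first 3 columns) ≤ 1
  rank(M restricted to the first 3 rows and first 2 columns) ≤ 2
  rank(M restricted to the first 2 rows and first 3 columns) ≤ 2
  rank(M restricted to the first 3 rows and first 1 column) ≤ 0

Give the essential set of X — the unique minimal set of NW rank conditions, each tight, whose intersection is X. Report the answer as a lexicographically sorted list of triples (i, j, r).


Computing R[i][j] = min implied NW-rank bound (n=4, 9 conditions):

  row 1: 0 | 1 | 1 | 1
  row 2: 0 | 1 | 1 | 2
  row 3: 0 | 1 | 2 | 3
  row 4: 1 | 2 | 3 | 4

reading off 1-entries of Δ²R: w = (2, 4, 3, 1).

2 SE-corners of the 4-cell Rothe diagram give Ess(w):

[(2, 3, 1), (3, 1, 0)]


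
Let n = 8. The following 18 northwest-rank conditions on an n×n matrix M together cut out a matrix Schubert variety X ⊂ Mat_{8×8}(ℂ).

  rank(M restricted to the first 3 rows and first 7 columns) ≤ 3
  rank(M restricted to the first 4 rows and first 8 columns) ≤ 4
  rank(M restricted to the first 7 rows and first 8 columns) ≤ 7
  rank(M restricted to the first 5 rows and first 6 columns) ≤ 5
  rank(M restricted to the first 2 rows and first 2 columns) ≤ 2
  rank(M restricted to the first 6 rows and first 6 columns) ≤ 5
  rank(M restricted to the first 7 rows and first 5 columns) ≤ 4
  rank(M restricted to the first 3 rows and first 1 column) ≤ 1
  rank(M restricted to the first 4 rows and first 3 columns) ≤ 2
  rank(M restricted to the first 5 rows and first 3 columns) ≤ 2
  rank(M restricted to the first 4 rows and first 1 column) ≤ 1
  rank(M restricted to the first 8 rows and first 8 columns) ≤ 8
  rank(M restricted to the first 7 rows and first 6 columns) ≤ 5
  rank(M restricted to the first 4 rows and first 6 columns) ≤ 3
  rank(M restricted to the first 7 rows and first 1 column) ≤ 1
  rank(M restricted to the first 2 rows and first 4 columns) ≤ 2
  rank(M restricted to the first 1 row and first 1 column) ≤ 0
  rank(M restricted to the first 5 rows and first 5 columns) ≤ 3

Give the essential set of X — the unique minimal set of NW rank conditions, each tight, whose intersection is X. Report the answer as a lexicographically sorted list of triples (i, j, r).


Reconstructing r_w from the 18 given conditions:

  0, 1, 1, 1, 1, 1, 1, 1
  1, 2, 2, 2, 2, 2, 2, 2
  1, 2, 2, 3, 3, 3, 3, 3
  1, 2, 2, 3, 3, 3, 4, 4
  1, 2, 2, 3, 3, 4, 5, 5
  1, 2, 3, 4, 4, 5, 6, 6
  1, 2, 3, 4, 4, 5, 6, 7
  1, 2, 3, 4, 5, 6, 7, 8

reading off 1-entries of Δ²R: w = (2, 1, 4, 7, 6, 3, 8, 5).

D(w) has 8 cells with 5 SE-corners; essential set:

[(1, 1, 0), (4, 6, 3), (5, 3, 2), (5, 5, 3), (7, 5, 4)]


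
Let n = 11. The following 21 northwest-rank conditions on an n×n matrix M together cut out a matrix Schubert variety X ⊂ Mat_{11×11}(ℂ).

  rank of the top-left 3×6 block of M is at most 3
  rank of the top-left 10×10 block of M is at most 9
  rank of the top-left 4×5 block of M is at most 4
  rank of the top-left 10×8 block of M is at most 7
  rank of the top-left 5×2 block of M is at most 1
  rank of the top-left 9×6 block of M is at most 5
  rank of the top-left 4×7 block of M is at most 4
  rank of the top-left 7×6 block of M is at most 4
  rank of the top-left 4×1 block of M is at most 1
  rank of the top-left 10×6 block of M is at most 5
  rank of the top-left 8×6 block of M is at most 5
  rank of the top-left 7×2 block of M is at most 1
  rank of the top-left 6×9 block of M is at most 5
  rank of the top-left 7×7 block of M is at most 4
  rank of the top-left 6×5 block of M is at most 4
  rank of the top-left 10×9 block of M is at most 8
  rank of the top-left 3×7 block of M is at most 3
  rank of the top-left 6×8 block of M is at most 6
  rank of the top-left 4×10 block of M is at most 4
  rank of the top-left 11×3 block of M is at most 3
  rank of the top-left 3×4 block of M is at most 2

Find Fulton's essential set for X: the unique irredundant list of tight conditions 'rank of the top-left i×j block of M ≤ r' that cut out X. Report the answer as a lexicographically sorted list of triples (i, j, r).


The tightest implied rank at each (i,j), from the 21 conditions:

  row 1: 1, 1, 1, 1, 1, 1, 1, 1, 1, 1, 1
  row 2: 1, 1, 2, 2, 2, 2, 2, 2, 2, 2, 2
  row 3: 1, 1, 2, 2, 3, 3, 3, 3, 3, 3, 3
  row 4: 1, 1, 2, 3, 4, 4, 4, 4, 4, 4, 4
  row 5: 1, 1, 2, 3, 4, 4, 4, 5, 5, 5, 5
  row 6: 1, 1, 2, 3, 4, 4, 4, 5, 5, 6, 6
  row 7: 1, 1, 2, 3, 4, 4, 4, 5, 6, 7, 7
  row 8: 1, 2, 3, 4, 5, 5, 5, 6, 7, 8, 8
  row 9: 1, 2, 3, 4, 5, 5, 6, 7, 8, 9, 9
  row 10: 1, 2, 3, 4, 5, 5, 6, 7, 8, 9, 10
  row 11: 1, 2, 3, 4, 5, 6, 7, 8, 9, 10, 11

so w = (1, 3, 5, 4, 8, 10, 9, 2, 7, 11, 6).

|D(w)|=16, |Ess(w)|=5:

[(3, 4, 2), (6, 9, 5), (7, 2, 1), (7, 7, 4), (10, 6, 5)]


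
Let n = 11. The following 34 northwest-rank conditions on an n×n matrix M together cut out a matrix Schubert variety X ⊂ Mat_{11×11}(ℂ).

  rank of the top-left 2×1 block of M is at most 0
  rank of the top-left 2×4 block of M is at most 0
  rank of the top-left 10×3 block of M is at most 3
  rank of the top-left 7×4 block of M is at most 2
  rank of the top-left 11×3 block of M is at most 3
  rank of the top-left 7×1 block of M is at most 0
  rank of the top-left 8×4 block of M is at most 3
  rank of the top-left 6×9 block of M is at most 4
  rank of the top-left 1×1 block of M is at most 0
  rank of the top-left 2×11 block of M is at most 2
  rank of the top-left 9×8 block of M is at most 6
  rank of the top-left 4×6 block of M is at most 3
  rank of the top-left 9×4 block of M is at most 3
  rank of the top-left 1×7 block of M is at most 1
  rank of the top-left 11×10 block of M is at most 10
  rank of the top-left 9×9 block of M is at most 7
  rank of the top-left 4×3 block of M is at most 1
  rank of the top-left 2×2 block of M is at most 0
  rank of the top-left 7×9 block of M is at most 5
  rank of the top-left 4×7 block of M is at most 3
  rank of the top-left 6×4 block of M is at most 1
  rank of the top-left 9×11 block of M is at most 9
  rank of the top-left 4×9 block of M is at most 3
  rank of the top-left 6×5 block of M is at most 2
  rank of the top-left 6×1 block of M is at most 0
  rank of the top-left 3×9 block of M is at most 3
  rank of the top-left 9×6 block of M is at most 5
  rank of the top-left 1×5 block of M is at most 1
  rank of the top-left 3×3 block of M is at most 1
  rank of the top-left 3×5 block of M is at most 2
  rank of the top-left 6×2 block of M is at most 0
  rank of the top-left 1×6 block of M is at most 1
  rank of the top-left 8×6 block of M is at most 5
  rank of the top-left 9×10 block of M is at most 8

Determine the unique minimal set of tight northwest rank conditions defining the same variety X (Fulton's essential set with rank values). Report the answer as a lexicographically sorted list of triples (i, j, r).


The tightest implied rank at each (i,j), from the 34 conditions:

  row 1: 0, 0, 0, 0, 1, 1, 1, 1, 1, 1, 1
  row 2: 0, 0, 0, 0, 1, 2, 2, 2, 2, 2, 2
  row 3: 0, 0, 1, 1, 2, 3, 3, 3, 3, 3, 3
  row 4: 0, 0, 1, 1, 2, 3, 3, 3, 3, 4, 4
  row 5: 0, 0, 1, 1, 2, 3, 4, 4, 4, 5, 5
  row 6: 0, 0, 1, 1, 2, 3, 4, 4, 4, 5, 6
  row 7: 0, 1, 2, 2, 3, 4, 5, 5, 5, 6, 7
  row 8: 1, 2, 3, 3, 4, 5, 6, 6, 6, 7, 8
  row 9: 1, 2, 3, 3, 4, 5, 6, 6, 7, 8, 9
  row 10: 1, 2, 3, 4, 5, 6, 7, 7, 8, 9, 10
  row 11: 1, 2, 3, 4, 5, 6, 7, 8, 9, 10, 11

so w = (5, 6, 3, 10, 7, 11, 2, 1, 9, 4, 8).

ℓ(w)=27; the 8 essential cells (i,j,r):

[(2, 4, 0), (4, 9, 3), (6, 2, 0), (6, 4, 1), (6, 9, 4), (7, 1, 0), (9, 4, 3), (9, 8, 6)]


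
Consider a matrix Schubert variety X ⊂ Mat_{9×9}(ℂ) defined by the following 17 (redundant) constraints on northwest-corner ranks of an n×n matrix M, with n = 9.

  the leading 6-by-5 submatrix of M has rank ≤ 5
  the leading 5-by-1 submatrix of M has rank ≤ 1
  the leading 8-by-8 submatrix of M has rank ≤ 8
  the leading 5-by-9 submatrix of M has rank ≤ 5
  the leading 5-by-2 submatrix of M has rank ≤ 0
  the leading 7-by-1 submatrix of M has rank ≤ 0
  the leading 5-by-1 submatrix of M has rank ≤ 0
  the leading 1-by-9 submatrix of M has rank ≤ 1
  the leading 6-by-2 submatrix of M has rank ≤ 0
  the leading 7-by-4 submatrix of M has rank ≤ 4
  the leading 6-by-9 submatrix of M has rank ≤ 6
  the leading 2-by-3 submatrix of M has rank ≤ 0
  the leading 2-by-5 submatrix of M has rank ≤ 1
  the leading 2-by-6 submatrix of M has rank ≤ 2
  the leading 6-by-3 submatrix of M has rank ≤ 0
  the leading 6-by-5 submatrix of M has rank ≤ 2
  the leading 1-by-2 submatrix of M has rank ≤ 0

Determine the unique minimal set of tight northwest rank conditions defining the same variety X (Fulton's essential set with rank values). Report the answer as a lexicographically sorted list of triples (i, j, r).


Computing R[i][j] = min implied NW-rank bound (n=9, 17 conditions):

  i=1: 0 0 0 1 1 1 1 1 1
  i=2: 0 0 0 1 1 2 2 2 2
  i=3: 0 0 0 1 2 3 3 3 3
  i=4: 0 0 0 1 2 3 4 4 4
  i=5: 0 0 0 1 2 3 4 5 5
  i=6: 0 0 0 1 2 3 4 5 6
  i=7: 0 1 1 2 3 4 5 6 7
  i=8: 1 2 2 3 4 5 6 7 8
  i=9: 1 2 3 4 5 6 7 8 9

the unique w with this rank table is (4, 6, 5, 7, 8, 9, 2, 1, 3).

ℓ(w)=20; the 3 essential cells (i,j,r):

[(2, 5, 1), (6, 3, 0), (7, 1, 0)]


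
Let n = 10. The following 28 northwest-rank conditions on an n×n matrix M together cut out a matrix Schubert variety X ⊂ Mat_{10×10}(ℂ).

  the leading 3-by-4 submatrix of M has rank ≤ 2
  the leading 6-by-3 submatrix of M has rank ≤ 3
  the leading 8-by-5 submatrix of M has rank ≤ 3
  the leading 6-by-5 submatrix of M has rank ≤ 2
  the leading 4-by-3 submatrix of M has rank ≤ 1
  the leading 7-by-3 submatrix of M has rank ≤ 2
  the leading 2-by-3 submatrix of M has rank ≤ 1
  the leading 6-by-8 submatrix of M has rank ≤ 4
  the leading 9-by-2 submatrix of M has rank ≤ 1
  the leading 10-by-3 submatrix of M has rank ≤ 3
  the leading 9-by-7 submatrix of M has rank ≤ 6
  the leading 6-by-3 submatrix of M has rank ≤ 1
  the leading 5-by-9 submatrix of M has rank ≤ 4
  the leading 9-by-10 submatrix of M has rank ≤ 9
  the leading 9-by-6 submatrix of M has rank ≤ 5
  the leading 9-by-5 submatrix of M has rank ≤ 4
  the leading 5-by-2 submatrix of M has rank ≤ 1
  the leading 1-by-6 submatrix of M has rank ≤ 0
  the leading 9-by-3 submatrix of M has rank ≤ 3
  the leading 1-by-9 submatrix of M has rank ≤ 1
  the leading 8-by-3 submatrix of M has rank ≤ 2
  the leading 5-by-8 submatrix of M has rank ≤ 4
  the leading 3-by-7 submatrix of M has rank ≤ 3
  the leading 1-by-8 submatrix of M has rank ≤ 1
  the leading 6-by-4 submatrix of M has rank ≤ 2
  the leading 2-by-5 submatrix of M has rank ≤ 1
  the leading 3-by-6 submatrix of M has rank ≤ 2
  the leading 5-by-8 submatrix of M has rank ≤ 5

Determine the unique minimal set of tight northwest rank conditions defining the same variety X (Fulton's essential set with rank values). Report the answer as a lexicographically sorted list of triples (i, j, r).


Propagating the 28 rank bounds to every northwest block:

  row 1: 0, 0, 0, 0, 0, 0, 1, 1, 1, 1
  row 2: 1, 1, 1, 1, 1, 1, 2, 2, 2, 2
  row 3: 1, 1, 1, 2, 2, 2, 3, 3, 3, 3
  row 4: 1, 1, 1, 2, 2, 3, 4, 4, 4, 4
  row 5: 1, 1, 1, 2, 2, 3, 4, 4, 4, 5
  row 6: 1, 1, 1, 2, 2, 3, 4, 4, 5, 6
  row 7: 1, 1, 2, 3, 3, 4, 5, 5, 6, 7
  row 8: 1, 1, 2, 3, 3, 4, 5, 6, 7, 8
  row 9: 1, 1, 2, 3, 4, 5, 6, 7, 8, 9
  row 10: 1, 2, 3, 4, 5, 6, 7, 8, 9, 10

so w = (7, 1, 4, 6, 10, 9, 3, 8, 5, 2).

ℓ(w)=24; the 7 essential cells (i,j,r):

[(1, 6, 0), (5, 9, 4), (6, 3, 1), (6, 5, 2), (6, 8, 4), (8, 5, 3), (9, 2, 1)]


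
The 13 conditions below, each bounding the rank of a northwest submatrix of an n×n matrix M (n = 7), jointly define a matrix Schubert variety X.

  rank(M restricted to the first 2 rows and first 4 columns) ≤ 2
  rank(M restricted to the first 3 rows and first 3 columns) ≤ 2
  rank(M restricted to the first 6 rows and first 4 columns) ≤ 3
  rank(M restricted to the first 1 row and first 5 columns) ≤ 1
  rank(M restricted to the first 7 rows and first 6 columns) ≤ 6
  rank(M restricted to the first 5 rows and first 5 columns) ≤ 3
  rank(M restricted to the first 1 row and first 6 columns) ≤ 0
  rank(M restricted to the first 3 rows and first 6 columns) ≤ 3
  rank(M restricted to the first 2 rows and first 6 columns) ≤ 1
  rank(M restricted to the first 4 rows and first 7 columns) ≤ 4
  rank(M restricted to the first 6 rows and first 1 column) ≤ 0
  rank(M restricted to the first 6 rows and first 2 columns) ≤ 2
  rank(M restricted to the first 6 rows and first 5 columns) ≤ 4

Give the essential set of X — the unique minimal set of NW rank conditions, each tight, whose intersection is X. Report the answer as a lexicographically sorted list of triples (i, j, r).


Rank table r_w(7×7) implied by the 13 constraints:

  R[1]: 0, 0, 0, 0, 0, 0, 1
  R[2]: 0, 1, 1, 1, 1, 1, 2
  R[3]: 0, 1, 2, 2, 2, 2, 3
  R[4]: 0, 1, 2, 3, 3, 3, 4
  R[5]: 0, 1, 2, 3, 3, 4, 5
  R[6]: 0, 1, 2, 3, 4, 5, 6
  R[7]: 1, 2, 3, 4, 5, 6, 7

second differences of R give the permutation w = (7, 2, 3, 4, 6, 5, 1).

D(w) has 12 cells with 3 SE-corners; essential set:

[(1, 6, 0), (5, 5, 3), (6, 1, 0)]


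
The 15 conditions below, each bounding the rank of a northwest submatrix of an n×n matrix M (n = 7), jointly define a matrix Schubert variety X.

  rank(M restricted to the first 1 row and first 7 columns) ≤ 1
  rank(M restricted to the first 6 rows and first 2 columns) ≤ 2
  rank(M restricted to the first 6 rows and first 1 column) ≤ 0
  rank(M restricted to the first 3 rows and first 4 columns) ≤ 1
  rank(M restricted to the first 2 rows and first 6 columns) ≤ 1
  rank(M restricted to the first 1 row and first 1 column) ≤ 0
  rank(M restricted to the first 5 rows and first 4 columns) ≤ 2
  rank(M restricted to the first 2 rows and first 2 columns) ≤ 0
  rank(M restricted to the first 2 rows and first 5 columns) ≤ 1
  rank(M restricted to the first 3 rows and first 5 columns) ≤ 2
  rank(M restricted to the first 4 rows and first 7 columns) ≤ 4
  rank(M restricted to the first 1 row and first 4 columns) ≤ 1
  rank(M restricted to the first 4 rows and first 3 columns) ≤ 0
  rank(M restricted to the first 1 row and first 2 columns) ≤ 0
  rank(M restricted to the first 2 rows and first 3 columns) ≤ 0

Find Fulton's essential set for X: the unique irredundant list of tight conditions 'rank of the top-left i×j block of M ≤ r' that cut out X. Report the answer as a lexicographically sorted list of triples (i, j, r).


Propagating the 15 rank bounds to every northwest block:

  0, 0, 0, 1, 1, 1, 1
  0, 0, 0, 1, 1, 1, 2
  0, 0, 0, 1, 2, 2, 3
  0, 0, 0, 1, 2, 3, 4
  0, 1, 1, 2, 3, 4, 5
  0, 1, 2, 3, 4, 5, 6
  1, 2, 3, 4, 5, 6, 7

giving w = (4, 7, 5, 6, 2, 3, 1) via Δ²R.

|D(w)|=16, |Ess(w)|=3:

[(2, 6, 1), (4, 3, 0), (6, 1, 0)]


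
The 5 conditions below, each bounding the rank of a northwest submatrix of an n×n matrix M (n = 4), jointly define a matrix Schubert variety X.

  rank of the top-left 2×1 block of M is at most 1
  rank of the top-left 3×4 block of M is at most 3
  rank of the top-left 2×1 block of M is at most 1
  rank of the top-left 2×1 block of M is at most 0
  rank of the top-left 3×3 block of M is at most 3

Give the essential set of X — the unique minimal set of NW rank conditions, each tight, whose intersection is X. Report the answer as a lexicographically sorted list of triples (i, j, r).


Rank table r_w(4×4) implied by the 5 constraints:

  i=1: 0, 1, 1, 1
  i=2: 0, 1, 2, 2
  i=3: 1, 2, 3, 3
  i=4: 1, 2, 3, 4

second differences of R give the permutation w = (2, 3, 1, 4).

ℓ(w)=2; the 1 essential cell (i,j,r):

[(2, 1, 0)]


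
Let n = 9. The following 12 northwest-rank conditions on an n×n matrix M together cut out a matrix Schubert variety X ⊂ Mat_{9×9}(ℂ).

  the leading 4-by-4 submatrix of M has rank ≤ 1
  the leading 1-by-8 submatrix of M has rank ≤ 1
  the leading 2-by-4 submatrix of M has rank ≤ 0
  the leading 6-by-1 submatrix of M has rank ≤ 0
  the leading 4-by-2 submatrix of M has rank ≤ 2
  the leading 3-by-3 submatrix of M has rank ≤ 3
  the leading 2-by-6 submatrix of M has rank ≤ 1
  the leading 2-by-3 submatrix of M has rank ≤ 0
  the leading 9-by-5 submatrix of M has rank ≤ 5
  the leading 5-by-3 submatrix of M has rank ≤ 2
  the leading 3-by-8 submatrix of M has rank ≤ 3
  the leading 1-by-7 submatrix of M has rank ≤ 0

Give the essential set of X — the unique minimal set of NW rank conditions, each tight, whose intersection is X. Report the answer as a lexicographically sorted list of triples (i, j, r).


Computing R[i][j] = min implied NW-rank bound (n=9, 12 conditions):

  0 | 0 | 0 | 0 | 0 | 0 | 0 | 1 | 1
  0 | 0 | 0 | 0 | 1 | 1 | 1 | 2 | 2
  0 | 1 | 1 | 1 | 2 | 2 | 2 | 3 | 3
  0 | 1 | 1 | 1 | 2 | 3 | 3 | 4 | 4
  0 | 1 | 2 | 2 | 3 | 4 | 4 | 5 | 5
  0 | 1 | 2 | 3 | 4 | 5 | 5 | 6 | 6
  1 | 2 | 3 | 4 | 5 | 6 | 6 | 7 | 7
  1 | 2 | 3 | 4 | 5 | 6 | 7 | 8 | 8
  1 | 2 | 3 | 4 | 5 | 6 | 7 | 8 | 9

second differences of R give the permutation w = (8, 5, 2, 6, 3, 4, 1, 7, 9).

|D(w)|=17, |Ess(w)|=4:

[(1, 7, 0), (2, 4, 0), (4, 4, 1), (6, 1, 0)]


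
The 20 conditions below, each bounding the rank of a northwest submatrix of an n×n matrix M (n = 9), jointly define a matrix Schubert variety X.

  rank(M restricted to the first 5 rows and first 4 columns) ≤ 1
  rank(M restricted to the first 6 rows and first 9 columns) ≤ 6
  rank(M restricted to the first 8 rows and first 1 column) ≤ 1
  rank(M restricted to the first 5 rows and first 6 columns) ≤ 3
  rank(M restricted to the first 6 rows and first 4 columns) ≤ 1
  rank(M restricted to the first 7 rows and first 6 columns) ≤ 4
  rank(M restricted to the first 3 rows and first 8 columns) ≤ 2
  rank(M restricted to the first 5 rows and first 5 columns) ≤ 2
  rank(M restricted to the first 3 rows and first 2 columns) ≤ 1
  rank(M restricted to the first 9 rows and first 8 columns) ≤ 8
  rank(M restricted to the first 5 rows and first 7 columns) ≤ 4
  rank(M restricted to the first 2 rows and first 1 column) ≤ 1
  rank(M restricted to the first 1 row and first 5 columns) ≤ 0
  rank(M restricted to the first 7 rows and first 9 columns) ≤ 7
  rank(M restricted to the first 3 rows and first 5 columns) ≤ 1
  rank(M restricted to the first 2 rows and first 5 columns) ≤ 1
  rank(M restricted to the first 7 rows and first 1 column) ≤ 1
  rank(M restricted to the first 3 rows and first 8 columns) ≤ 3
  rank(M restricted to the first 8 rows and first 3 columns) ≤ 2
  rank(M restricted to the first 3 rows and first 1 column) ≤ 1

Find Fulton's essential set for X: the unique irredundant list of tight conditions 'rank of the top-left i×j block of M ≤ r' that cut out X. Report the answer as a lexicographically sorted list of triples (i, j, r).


The tightest implied rank at each (i,j), from the 20 conditions:

  R[1]: 0 | 0 | 0 | 0 | 0 | 1 | 1 | 1 | 1
  R[2]: 1 | 1 | 1 | 1 | 1 | 2 | 2 | 2 | 2
  R[3]: 1 | 1 | 1 | 1 | 1 | 2 | 2 | 2 | 3
  R[4]: 1 | 1 | 1 | 1 | 2 | 3 | 3 | 3 | 4
  R[5]: 1 | 1 | 1 | 1 | 2 | 3 | 4 | 4 | 5
  R[6]: 1 | 1 | 1 | 1 | 2 | 3 | 4 | 5 | 6
  R[7]: 1 | 2 | 2 | 2 | 3 | 4 | 5 | 6 | 7
  R[8]: 1 | 2 | 2 | 3 | 4 | 5 | 6 | 7 | 8
  R[9]: 1 | 2 | 3 | 4 | 5 | 6 | 7 | 8 | 9

giving w = (6, 1, 9, 5, 7, 8, 2, 4, 3) via Δ²R.

5 SE-corners of the 21-cell Rothe diagram give Ess(w):

[(1, 5, 0), (3, 5, 1), (3, 8, 2), (6, 4, 1), (8, 3, 2)]
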